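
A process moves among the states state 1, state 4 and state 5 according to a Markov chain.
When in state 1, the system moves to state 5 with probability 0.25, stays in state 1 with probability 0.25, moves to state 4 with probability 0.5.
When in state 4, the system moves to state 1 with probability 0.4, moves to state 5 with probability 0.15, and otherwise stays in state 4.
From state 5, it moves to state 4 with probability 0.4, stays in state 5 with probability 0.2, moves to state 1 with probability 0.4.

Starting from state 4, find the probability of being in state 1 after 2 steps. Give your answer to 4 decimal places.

0.3400

Sum over the intermediate state after 1 step:
P = P(state 4→state 1)·P(state 1→state 1) + P(state 4→state 4)·P(state 4→state 1) + P(state 4→state 5)·P(state 5→state 1)
  = 0.4×0.25 + 0.45×0.4 + 0.15×0.4
  = 0.1000 + 0.1800 + 0.0600 = 0.3400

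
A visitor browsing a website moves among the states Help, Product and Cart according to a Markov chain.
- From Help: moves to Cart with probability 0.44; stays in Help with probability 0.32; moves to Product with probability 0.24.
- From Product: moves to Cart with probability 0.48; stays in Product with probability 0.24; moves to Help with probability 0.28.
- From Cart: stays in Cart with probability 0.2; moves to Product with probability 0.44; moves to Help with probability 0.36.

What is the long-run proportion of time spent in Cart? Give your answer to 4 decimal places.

Let the stationary distribution be π with π = πP and π_1 + π_2 + π_3 = 1.
π_1 = 0.32·π_1 + 0.28·π_2 + 0.36·π_3
π_2 = 0.24·π_1 + 0.24·π_2 + 0.44·π_3
Solving with the normalization constraint gives π = (0.3221, 0.3130, 0.3649).
So the stationary probability of Cart is 0.3649.

0.3649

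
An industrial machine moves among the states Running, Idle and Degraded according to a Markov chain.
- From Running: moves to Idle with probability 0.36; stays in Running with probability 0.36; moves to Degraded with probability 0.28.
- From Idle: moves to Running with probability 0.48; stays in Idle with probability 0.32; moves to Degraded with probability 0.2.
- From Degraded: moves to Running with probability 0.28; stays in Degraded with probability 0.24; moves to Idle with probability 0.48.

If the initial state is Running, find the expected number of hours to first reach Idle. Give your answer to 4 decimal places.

Let t(s) be the expected number of hours to first reach Idle from state s, with t(Idle) = 0. Conditioning on the first hour:
t(Running) = 1 + 0.36·t(Running) + 0.28·t(Degraded)
t(Degraded) = 1 + 0.28·t(Running) + 0.24·t(Degraded)
Solving: t(Running) = 2.5490, t(Degraded) = 2.2549.
Expected hours from Running to Idle: 2.5490.

2.5490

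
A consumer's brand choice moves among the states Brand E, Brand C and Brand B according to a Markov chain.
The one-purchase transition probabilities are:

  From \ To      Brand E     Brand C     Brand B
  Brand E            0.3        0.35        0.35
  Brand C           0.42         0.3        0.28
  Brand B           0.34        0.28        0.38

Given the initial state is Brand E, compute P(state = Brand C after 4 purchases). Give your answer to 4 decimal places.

0.3107

Propagate the distribution vector 4 purchases from Brand E.
After 0 purchases: (1.0000, 0.0000, 0.0000)
After 1 purchase: (0.3000, 0.3500, 0.3500)
After 2 purchases: (0.3560, 0.3080, 0.3360)
After 3 purchases: (0.3504, 0.3111, 0.3385)
After 4 purchases: (0.3509, 0.3107, 0.3384)
P(in Brand C after 4 purchases) = 0.3107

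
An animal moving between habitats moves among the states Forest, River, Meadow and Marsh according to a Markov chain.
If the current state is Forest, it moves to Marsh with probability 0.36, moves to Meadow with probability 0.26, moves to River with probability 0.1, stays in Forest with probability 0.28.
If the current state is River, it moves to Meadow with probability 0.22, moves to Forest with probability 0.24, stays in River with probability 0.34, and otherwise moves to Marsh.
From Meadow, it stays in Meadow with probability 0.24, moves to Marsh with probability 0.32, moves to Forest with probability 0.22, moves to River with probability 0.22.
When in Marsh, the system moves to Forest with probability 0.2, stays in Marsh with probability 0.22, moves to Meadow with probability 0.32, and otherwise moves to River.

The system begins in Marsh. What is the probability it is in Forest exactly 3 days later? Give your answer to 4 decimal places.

0.2332

Propagate the distribution vector 3 days from Marsh.
After 0 days: (0.0000, 0.0000, 0.0000, 1.0000)
After 1 day: (0.2000, 0.2600, 0.3200, 0.2200)
After 2 days: (0.2328, 0.2360, 0.2564, 0.2748)
After 3 days: (0.2332, 0.2314, 0.2619, 0.2735)
P(in Forest after 3 days) = 0.2332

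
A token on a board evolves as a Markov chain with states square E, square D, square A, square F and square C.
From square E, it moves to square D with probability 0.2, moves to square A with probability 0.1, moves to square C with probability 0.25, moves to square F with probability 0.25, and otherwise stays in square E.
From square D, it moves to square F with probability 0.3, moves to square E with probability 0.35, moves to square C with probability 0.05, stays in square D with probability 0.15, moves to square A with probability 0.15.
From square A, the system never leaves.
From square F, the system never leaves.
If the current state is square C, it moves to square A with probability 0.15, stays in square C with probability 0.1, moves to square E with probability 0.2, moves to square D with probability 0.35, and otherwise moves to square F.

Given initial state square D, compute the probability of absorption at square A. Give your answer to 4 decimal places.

Let h(s) be the probability of absorption at square A starting from transient state s. Then h(square A) = 1 and h(square F) = 0. By first-step analysis:
h(square E) = 0.2·h(square E) + 0.2·h(square D) + 0.1·1 + 0.25·0 + 0.25·h(square C)
h(square D) = 0.35·h(square E) + 0.15·h(square D) + 0.15·1 + 0.3·0 + 0.05·h(square C)
h(square C) = 0.2·h(square E) + 0.35·h(square D) + 0.15·1 + 0.2·0 + 0.1·h(square C)
Solving: h(square E) = 0.3224, h(square D) = 0.3308, h(square C) = 0.3669.
Starting from square D, the probability is 0.3308.

0.3308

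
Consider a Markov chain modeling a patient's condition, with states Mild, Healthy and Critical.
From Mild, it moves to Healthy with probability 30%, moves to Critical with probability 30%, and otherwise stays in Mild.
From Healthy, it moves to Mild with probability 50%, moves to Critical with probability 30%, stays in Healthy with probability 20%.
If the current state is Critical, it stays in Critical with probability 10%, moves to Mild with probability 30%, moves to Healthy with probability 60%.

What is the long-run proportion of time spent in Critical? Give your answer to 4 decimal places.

0.2500

Let the stationary distribution be π with π = πP and π_1 + π_2 + π_3 = 1.
π_1 = 0.4·π_1 + 0.5·π_2 + 0.3·π_3
π_2 = 0.3·π_1 + 0.2·π_2 + 0.6·π_3
Solving with the normalization constraint gives π = (0.4091, 0.3409, 0.2500).
So the stationary probability of Critical is 0.2500.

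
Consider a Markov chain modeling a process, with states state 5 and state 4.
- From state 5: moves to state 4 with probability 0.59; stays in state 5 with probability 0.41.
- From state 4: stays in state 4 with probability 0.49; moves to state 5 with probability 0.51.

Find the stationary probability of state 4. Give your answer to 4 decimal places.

0.5364

Let the stationary distribution be π with π = πP and π_1 + π_2 = 1.
π_1 = 0.41·π_1 + 0.51·π_2
Solving with the normalization constraint gives π = (0.4636, 0.5364).
So the stationary probability of state 4 is 0.5364.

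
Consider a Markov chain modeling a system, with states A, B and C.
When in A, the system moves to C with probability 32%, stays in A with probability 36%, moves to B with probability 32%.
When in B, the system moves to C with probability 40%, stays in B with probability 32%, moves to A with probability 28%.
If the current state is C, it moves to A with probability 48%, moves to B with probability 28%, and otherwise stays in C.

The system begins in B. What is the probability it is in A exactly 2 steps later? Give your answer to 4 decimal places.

Sum over the intermediate state after 1 step:
P = P(B→A)·P(A→A) + P(B→B)·P(B→A) + P(B→C)·P(C→A)
  = 0.28×0.36 + 0.32×0.28 + 0.4×0.48
  = 0.1008 + 0.0896 + 0.1920 = 0.3824

0.3824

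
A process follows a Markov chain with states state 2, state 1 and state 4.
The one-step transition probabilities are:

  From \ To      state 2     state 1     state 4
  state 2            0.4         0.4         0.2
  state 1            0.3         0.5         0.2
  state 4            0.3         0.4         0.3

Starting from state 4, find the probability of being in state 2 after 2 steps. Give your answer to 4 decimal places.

Sum over the intermediate state after 1 step:
P = P(state 4→state 2)·P(state 2→state 2) + P(state 4→state 1)·P(state 1→state 2) + P(state 4→state 4)·P(state 4→state 2)
  = 0.3×0.4 + 0.4×0.3 + 0.3×0.3
  = 0.1200 + 0.1200 + 0.0900 = 0.3300

0.3300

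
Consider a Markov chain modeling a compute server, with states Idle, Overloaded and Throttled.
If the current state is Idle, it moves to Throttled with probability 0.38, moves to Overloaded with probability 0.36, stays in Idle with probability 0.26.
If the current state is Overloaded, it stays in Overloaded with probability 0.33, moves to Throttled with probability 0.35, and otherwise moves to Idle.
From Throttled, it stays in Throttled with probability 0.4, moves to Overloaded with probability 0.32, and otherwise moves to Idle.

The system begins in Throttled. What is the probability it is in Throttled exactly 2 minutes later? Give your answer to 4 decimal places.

0.3784

Sum over the intermediate state after 1 minute:
P = P(Throttled→Idle)·P(Idle→Throttled) + P(Throttled→Overloaded)·P(Overloaded→Throttled) + P(Throttled→Throttled)·P(Throttled→Throttled)
  = 0.28×0.38 + 0.32×0.35 + 0.4×0.4
  = 0.1064 + 0.1120 + 0.1600 = 0.3784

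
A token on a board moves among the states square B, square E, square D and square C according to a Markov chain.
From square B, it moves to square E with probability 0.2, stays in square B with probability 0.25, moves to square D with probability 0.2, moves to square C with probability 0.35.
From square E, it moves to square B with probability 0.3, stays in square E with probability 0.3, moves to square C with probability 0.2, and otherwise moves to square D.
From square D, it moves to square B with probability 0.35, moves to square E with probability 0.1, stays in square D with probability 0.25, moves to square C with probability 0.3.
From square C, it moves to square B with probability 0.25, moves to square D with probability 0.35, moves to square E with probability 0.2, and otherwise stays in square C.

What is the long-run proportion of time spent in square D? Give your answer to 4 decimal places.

Let the stationary distribution be π with π = πP and π_1 + π_2 + π_3 + π_4 = 1.
π_1 = 0.25·π_1 + 0.3·π_2 + 0.35·π_3 + 0.25·π_4
π_2 = 0.2·π_1 + 0.3·π_2 + 0.1·π_3 + 0.2·π_4
π_3 = 0.2·π_1 + 0.2·π_2 + 0.25·π_3 + 0.35·π_4
Solving with the normalization constraint gives π = (0.2850, 0.1941, 0.2528, 0.2680).
So the stationary probability of square D is 0.2528.

0.2528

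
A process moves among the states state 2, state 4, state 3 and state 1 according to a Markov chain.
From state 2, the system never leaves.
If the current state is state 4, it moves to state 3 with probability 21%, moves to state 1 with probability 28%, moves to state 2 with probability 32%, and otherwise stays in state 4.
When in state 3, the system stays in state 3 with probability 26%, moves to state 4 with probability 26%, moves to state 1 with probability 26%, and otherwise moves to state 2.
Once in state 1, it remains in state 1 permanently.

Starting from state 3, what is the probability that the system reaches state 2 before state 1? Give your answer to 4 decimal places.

Let h(s) be the probability of absorption at state 2 starting from transient state s. Then h(state 2) = 1 and h(state 1) = 0. By first-step analysis:
h(state 4) = 0.32·1 + 0.19·h(state 4) + 0.21·h(state 3) + 0.28·0
h(state 3) = 0.22·1 + 0.26·h(state 4) + 0.26·h(state 3) + 0.26·0
Solving: h(state 4) = 0.5195, h(state 3) = 0.4798.
Starting from state 3, the probability is 0.4798.

0.4798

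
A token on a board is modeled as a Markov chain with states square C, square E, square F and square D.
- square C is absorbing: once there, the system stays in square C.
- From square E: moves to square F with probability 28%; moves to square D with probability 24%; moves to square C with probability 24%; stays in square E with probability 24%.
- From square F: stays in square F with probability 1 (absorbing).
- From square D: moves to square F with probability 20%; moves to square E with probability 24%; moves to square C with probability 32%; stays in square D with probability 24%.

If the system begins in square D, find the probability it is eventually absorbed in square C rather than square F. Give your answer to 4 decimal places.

0.5785

Let h(s) be the probability of absorption at square C starting from transient state s. Then h(square C) = 1 and h(square F) = 0. By first-step analysis:
h(square E) = 0.24·1 + 0.24·h(square E) + 0.28·0 + 0.24·h(square D)
h(square D) = 0.32·1 + 0.24·h(square E) + 0.2·0 + 0.24·h(square D)
Solving: h(square E) = 0.4985, h(square D) = 0.5785.
Starting from square D, the probability is 0.5785.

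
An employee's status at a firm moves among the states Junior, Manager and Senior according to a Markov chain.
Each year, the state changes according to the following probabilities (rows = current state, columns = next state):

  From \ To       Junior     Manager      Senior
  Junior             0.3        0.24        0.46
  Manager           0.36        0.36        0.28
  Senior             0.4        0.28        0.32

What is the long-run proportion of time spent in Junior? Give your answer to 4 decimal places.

Let the stationary distribution be π with π = πP and π_1 + π_2 + π_3 = 1.
π_1 = 0.3·π_1 + 0.36·π_2 + 0.4·π_3
π_2 = 0.24·π_1 + 0.36·π_2 + 0.28·π_3
Solving with the normalization constraint gives π = (0.3531, 0.2890, 0.3579).
So the stationary probability of Junior is 0.3531.

0.3531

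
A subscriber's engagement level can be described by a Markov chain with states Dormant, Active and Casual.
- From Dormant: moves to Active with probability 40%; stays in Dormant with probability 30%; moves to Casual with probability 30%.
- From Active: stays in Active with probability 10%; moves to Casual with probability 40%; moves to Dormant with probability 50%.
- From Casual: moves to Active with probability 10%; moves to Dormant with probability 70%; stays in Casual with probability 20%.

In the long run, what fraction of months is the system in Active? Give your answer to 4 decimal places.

Let the stationary distribution be π with π = πP and π_1 + π_2 + π_3 = 1.
π_1 = 0.3·π_1 + 0.5·π_2 + 0.7·π_3
π_2 = 0.4·π_1 + 0.1·π_2 + 0.1·π_3
Solving with the normalization constraint gives π = (0.4658, 0.2397, 0.2945).
So the stationary probability of Active is 0.2397.

0.2397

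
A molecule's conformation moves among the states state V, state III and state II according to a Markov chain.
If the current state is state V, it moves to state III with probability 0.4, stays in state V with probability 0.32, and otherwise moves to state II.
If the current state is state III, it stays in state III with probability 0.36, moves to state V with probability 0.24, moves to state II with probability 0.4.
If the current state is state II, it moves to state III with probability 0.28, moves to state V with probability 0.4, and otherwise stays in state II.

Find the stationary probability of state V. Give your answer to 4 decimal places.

Let the stationary distribution be π with π = πP and π_1 + π_2 + π_3 = 1.
π_1 = 0.32·π_1 + 0.24·π_2 + 0.4·π_3
π_2 = 0.4·π_1 + 0.36·π_2 + 0.28·π_3
Solving with the normalization constraint gives π = (0.3191, 0.3460, 0.3349).
So the stationary probability of state V is 0.3191.

0.3191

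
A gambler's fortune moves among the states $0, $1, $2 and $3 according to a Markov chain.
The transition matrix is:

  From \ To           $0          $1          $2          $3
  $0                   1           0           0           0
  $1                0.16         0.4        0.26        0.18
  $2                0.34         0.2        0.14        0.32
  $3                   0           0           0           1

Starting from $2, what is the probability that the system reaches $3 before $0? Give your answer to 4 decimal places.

Let h(s) be the probability of absorption at $3 starting from transient state s. Then h($3) = 1 and h($0) = 0. By first-step analysis:
h($1) = 0.16·0 + 0.4·h($1) + 0.26·h($2) + 0.18·1
h($2) = 0.34·0 + 0.2·h($1) + 0.14·h($2) + 0.32·1
Solving: h($1) = 0.5129, h($2) = 0.4914.
Starting from $2, the probability is 0.4914.

0.4914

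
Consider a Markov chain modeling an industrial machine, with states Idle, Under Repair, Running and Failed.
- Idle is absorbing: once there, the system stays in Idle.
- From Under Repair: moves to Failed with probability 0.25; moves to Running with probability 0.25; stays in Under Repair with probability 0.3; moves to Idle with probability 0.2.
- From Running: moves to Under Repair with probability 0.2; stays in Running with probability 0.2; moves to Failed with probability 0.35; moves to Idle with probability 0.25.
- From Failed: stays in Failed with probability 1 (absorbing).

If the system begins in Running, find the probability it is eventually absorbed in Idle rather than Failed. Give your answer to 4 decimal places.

Let h(s) be the probability of absorption at Idle starting from transient state s. Then h(Idle) = 1 and h(Failed) = 0. By first-step analysis:
h(Under Repair) = 0.2·1 + 0.3·h(Under Repair) + 0.25·h(Running) + 0.25·0
h(Running) = 0.25·1 + 0.2·h(Under Repair) + 0.2·h(Running) + 0.35·0
Solving: h(Under Repair) = 0.4363, h(Running) = 0.4216.
Starting from Running, the probability is 0.4216.

0.4216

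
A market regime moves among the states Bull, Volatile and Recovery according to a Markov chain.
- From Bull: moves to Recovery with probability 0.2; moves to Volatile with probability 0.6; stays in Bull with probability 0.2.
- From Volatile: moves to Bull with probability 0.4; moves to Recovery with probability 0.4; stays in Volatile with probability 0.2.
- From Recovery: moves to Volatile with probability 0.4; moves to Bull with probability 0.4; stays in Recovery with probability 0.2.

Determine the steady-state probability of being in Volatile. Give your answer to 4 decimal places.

0.3889

Let the stationary distribution be π with π = πP and π_1 + π_2 + π_3 = 1.
π_1 = 0.2·π_1 + 0.4·π_2 + 0.4·π_3
π_2 = 0.6·π_1 + 0.2·π_2 + 0.4·π_3
Solving with the normalization constraint gives π = (0.3333, 0.3889, 0.2778).
So the stationary probability of Volatile is 0.3889.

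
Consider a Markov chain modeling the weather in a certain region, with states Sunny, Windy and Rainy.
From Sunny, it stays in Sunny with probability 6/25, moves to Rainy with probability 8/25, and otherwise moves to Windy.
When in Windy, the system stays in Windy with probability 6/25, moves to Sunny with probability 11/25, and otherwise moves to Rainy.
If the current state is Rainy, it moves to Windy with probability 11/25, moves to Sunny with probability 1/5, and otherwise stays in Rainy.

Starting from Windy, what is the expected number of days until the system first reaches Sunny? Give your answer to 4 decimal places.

2.7778

Let t(s) be the expected number of days to first reach Sunny from state s, with t(Sunny) = 0. Conditioning on the first day:
t(Windy) = 1 + 0.24·t(Windy) + 0.32·t(Rainy)
t(Rainy) = 1 + 0.44·t(Windy) + 0.36·t(Rainy)
Solving: t(Windy) = 2.7778, t(Rainy) = 3.4722.
Expected days from Windy to Sunny: 2.7778.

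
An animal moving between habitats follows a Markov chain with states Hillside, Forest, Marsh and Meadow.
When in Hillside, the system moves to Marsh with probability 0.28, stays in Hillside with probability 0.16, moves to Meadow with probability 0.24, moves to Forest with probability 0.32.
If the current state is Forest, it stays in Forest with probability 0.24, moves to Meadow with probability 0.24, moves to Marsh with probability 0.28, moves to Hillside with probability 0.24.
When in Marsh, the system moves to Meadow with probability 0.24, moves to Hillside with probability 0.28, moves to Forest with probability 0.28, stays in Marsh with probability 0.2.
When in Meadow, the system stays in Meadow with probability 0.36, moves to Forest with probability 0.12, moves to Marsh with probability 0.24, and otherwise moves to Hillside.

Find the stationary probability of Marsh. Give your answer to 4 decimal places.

0.2492

Let the stationary distribution be π with π = πP and π_1 + π_2 + π_3 + π_4 = 1.
π_1 = 0.16·π_1 + 0.24·π_2 + 0.28·π_3 + 0.28·π_4
π_2 = 0.32·π_1 + 0.24·π_2 + 0.28·π_3 + 0.12·π_4
π_3 = 0.28·π_1 + 0.28·π_2 + 0.2·π_3 + 0.24·π_4
Solving with the normalization constraint gives π = (0.2416, 0.2366, 0.2492, 0.2727).
So the stationary probability of Marsh is 0.2492.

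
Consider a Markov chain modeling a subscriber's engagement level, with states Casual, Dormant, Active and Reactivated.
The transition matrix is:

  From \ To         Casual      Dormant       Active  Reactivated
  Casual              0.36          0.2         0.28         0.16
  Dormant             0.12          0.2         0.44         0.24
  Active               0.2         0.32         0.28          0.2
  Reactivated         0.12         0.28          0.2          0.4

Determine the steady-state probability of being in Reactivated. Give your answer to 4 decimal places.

Let the stationary distribution be π with π = πP and π_1 + π_2 + π_3 + π_4 = 1.
π_1 = 0.36·π_1 + 0.12·π_2 + 0.2·π_3 + 0.12·π_4
π_2 = 0.2·π_1 + 0.2·π_2 + 0.32·π_3 + 0.28·π_4
π_3 = 0.28·π_1 + 0.44·π_2 + 0.28·π_3 + 0.2·π_4
Solving with the normalization constraint gives π = (0.1896, 0.2564, 0.3007, 0.2533).
So the stationary probability of Reactivated is 0.2533.

0.2533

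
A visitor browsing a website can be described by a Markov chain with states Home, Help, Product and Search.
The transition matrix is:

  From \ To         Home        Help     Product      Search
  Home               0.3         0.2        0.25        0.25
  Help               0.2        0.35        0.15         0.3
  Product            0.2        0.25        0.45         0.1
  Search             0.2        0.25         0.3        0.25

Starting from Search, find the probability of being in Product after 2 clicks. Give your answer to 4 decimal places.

0.2975

Propagate the distribution vector 2 clicks from Search.
After 0 clicks: (0.0000, 0.0000, 0.0000, 1.0000)
After 1 click: (0.2000, 0.2500, 0.3000, 0.2500)
After 2 clicks: (0.2200, 0.2650, 0.2975, 0.2175)
P(in Product after 2 clicks) = 0.2975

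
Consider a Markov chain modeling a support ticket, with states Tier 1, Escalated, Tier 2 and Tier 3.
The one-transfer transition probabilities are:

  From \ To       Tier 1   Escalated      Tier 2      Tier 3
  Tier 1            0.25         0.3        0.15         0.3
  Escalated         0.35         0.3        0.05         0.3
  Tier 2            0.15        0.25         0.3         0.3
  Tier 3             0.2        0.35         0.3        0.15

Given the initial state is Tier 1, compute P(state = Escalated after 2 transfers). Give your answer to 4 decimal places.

0.3075

Propagate the distribution vector 2 transfers from Tier 1.
After 0 transfers: (1.0000, 0.0000, 0.0000, 0.0000)
After 1 transfer: (0.2500, 0.3000, 0.1500, 0.3000)
After 2 transfers: (0.2500, 0.3075, 0.1875, 0.2550)
P(in Escalated after 2 transfers) = 0.3075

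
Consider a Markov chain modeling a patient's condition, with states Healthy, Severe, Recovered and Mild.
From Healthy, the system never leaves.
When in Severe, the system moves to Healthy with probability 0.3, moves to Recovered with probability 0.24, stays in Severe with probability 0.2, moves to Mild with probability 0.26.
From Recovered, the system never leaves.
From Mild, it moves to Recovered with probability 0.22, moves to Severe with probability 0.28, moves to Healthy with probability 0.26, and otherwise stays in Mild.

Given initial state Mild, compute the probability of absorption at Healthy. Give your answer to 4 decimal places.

Let h(s) be the probability of absorption at Healthy starting from transient state s. Then h(Healthy) = 1 and h(Recovered) = 0. By first-step analysis:
h(Severe) = 0.3·1 + 0.2·h(Severe) + 0.24·0 + 0.26·h(Mild)
h(Mild) = 0.26·1 + 0.28·h(Severe) + 0.22·0 + 0.24·h(Mild)
Solving: h(Severe) = 0.5523, h(Mild) = 0.5456.
Starting from Mild, the probability is 0.5456.

0.5456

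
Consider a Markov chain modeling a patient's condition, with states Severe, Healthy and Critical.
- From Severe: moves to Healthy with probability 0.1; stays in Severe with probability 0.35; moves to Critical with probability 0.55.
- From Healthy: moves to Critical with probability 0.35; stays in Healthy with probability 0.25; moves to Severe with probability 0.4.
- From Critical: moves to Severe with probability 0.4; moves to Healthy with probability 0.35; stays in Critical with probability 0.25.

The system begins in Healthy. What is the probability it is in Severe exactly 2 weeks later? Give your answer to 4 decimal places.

Sum over the intermediate state after 1 week:
P = P(Healthy→Severe)·P(Severe→Severe) + P(Healthy→Healthy)·P(Healthy→Severe) + P(Healthy→Critical)·P(Critical→Severe)
  = 0.4×0.35 + 0.25×0.4 + 0.35×0.4
  = 0.1400 + 0.1000 + 0.1400 = 0.3800

0.3800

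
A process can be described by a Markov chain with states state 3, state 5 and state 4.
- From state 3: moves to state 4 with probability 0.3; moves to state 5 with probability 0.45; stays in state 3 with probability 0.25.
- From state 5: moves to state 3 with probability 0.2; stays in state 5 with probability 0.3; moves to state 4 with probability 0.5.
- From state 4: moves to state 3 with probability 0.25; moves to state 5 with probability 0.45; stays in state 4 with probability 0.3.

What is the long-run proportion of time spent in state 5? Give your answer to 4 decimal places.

0.3913

Let the stationary distribution be π with π = πP and π_1 + π_2 + π_3 = 1.
π_1 = 0.25·π_1 + 0.2·π_2 + 0.25·π_3
π_2 = 0.45·π_1 + 0.3·π_2 + 0.45·π_3
Solving with the normalization constraint gives π = (0.2304, 0.3913, 0.3783).
So the stationary probability of state 5 is 0.3913.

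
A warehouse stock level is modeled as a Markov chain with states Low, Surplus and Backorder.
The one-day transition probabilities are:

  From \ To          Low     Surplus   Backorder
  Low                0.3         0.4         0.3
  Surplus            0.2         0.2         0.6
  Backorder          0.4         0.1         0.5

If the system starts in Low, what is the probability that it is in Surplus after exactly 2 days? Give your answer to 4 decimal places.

Sum over the intermediate state after 1 day:
P = P(Low→Low)·P(Low→Surplus) + P(Low→Surplus)·P(Surplus→Surplus) + P(Low→Backorder)·P(Backorder→Surplus)
  = 0.3×0.4 + 0.4×0.2 + 0.3×0.1
  = 0.1200 + 0.0800 + 0.0300 = 0.2300

0.2300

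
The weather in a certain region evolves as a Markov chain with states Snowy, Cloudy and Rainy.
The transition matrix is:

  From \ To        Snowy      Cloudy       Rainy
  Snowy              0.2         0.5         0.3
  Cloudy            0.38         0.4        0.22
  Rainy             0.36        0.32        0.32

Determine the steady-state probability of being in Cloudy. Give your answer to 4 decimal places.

Let the stationary distribution be π with π = πP and π_1 + π_2 + π_3 = 1.
π_1 = 0.2·π_1 + 0.38·π_2 + 0.36·π_3
π_2 = 0.5·π_1 + 0.4·π_2 + 0.32·π_3
Solving with the normalization constraint gives π = (0.3174, 0.4099, 0.2727).
So the stationary probability of Cloudy is 0.4099.

0.4099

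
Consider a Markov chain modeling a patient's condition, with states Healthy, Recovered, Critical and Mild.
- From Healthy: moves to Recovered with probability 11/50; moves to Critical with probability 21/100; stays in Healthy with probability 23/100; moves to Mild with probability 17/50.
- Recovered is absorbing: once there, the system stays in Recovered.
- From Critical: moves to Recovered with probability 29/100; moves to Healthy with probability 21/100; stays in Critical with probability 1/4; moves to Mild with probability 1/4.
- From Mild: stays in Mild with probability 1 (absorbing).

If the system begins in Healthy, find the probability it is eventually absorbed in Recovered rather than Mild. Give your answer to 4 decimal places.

Let h(s) be the probability of absorption at Recovered starting from transient state s. Then h(Recovered) = 1 and h(Mild) = 0. By first-step analysis:
h(Healthy) = 0.23·h(Healthy) + 0.22·1 + 0.21·h(Critical) + 0.34·0
h(Critical) = 0.21·h(Healthy) + 0.29·1 + 0.25·h(Critical) + 0.25·0
Solving: h(Healthy) = 0.4235, h(Critical) = 0.5052.
Starting from Healthy, the probability is 0.4235.

0.4235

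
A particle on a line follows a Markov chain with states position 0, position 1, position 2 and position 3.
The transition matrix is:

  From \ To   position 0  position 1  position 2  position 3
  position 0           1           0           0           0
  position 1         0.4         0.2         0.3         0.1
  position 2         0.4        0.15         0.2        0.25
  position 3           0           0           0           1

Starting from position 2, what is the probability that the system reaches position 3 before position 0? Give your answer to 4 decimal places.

0.3613

Let h(s) be the probability of absorption at position 3 starting from transient state s. Then h(position 3) = 1 and h(position 0) = 0. By first-step analysis:
h(position 1) = 0.4·0 + 0.2·h(position 1) + 0.3·h(position 2) + 0.1·1
h(position 2) = 0.4·0 + 0.15·h(position 1) + 0.2·h(position 2) + 0.25·1
Solving: h(position 1) = 0.2605, h(position 2) = 0.3613.
Starting from position 2, the probability is 0.3613.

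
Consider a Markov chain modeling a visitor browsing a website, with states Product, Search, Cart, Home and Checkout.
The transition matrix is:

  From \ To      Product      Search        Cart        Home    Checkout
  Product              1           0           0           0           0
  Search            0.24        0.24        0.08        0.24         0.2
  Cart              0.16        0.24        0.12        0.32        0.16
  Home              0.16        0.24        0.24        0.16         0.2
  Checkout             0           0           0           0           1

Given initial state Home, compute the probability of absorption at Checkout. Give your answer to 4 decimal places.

Let h(s) be the probability of absorption at Checkout starting from transient state s. Then h(Checkout) = 1 and h(Product) = 0. By first-step analysis:
h(Search) = 0.24·0 + 0.24·h(Search) + 0.08·h(Cart) + 0.24·h(Home) + 0.2·1
h(Cart) = 0.16·0 + 0.24·h(Search) + 0.12·h(Cart) + 0.32·h(Home) + 0.16·1
h(Home) = 0.16·0 + 0.24·h(Search) + 0.24·h(Cart) + 0.16·h(Home) + 0.2·1
Solving: h(Search) = 0.4796, h(Cart) = 0.5011, h(Home) = 0.5183.
Starting from Home, the probability is 0.5183.

0.5183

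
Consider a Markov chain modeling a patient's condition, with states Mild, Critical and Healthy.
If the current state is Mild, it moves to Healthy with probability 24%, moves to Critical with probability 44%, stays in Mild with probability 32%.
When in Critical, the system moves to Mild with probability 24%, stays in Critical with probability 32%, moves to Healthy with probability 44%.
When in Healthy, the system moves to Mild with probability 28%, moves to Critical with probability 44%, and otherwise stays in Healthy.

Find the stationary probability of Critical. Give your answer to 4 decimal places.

0.3929

Let the stationary distribution be π with π = πP and π_1 + π_2 + π_3 = 1.
π_1 = 0.32·π_1 + 0.24·π_2 + 0.28·π_3
π_2 = 0.44·π_1 + 0.32·π_2 + 0.44·π_3
Solving with the normalization constraint gives π = (0.2753, 0.3929, 0.3318).
So the stationary probability of Critical is 0.3929.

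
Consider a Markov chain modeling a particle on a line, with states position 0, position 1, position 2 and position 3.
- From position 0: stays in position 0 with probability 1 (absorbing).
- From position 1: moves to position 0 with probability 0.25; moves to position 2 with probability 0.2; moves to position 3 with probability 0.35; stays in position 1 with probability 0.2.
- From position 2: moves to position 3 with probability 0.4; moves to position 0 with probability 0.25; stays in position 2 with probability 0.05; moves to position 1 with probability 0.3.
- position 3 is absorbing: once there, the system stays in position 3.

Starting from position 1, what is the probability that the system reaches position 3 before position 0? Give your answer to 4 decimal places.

Let h(s) be the probability of absorption at position 3 starting from transient state s. Then h(position 3) = 1 and h(position 0) = 0. By first-step analysis:
h(position 1) = 0.25·0 + 0.2·h(position 1) + 0.2·h(position 2) + 0.35·1
h(position 2) = 0.25·0 + 0.3·h(position 1) + 0.05·h(position 2) + 0.4·1
Solving: h(position 1) = 0.5893, h(position 2) = 0.6071.
Starting from position 1, the probability is 0.5893.

0.5893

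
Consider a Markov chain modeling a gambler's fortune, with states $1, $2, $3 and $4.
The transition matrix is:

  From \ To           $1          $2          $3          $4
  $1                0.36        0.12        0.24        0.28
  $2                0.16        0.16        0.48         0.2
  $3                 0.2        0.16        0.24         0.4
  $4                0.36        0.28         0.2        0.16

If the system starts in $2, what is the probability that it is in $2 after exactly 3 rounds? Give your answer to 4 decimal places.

Propagate the distribution vector 3 rounds from $2.
After 0 rounds: (0.0000, 1.0000, 0.0000, 0.0000)
After 1 round: (0.1600, 0.1600, 0.4800, 0.2000)
After 2 rounds: (0.2512, 0.1776, 0.2704, 0.3008)
After 3 rounds: (0.2812, 0.1860, 0.2706, 0.2621)
P(in $2 after 3 rounds) = 0.1860

0.1860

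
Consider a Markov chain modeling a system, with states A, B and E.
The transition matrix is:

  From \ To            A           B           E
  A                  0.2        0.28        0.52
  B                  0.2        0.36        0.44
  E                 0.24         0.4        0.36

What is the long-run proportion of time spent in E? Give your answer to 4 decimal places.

Let the stationary distribution be π with π = πP and π_1 + π_2 + π_3 = 1.
π_1 = 0.2·π_1 + 0.2·π_2 + 0.24·π_3
π_2 = 0.28·π_1 + 0.36·π_2 + 0.4·π_3
Solving with the normalization constraint gives π = (0.2169, 0.3596, 0.4235).
So the stationary probability of E is 0.4235.

0.4235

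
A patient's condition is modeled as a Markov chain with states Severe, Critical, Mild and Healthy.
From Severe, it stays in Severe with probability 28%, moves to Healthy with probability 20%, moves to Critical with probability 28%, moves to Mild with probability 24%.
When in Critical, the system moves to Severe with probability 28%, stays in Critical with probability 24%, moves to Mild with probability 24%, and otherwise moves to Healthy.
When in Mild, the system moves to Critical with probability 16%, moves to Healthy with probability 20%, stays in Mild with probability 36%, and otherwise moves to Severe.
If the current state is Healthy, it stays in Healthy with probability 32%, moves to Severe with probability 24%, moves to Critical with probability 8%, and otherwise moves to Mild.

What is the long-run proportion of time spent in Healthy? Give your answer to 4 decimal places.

0.2358

Let the stationary distribution be π with π = πP and π_1 + π_2 + π_3 + π_4 = 1.
π_1 = 0.28·π_1 + 0.28·π_2 + 0.28·π_3 + 0.24·π_4
π_2 = 0.28·π_1 + 0.24·π_2 + 0.16·π_3 + 0.08·π_4
π_3 = 0.24·π_1 + 0.24·π_2 + 0.36·π_3 + 0.36·π_4
Solving with the normalization constraint gives π = (0.2706, 0.1887, 0.3049, 0.2358).
So the stationary probability of Healthy is 0.2358.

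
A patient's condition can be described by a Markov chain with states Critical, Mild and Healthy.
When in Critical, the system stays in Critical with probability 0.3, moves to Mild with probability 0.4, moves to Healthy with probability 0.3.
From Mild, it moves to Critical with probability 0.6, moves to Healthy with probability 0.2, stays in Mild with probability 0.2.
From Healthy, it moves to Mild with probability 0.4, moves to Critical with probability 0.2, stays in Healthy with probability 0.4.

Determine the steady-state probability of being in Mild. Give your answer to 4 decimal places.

Let the stationary distribution be π with π = πP and π_1 + π_2 + π_3 = 1.
π_1 = 0.3·π_1 + 0.6·π_2 + 0.2·π_3
π_2 = 0.4·π_1 + 0.2·π_2 + 0.4·π_3
Solving with the normalization constraint gives π = (0.3704, 0.3333, 0.2963).
So the stationary probability of Mild is 0.3333.

0.3333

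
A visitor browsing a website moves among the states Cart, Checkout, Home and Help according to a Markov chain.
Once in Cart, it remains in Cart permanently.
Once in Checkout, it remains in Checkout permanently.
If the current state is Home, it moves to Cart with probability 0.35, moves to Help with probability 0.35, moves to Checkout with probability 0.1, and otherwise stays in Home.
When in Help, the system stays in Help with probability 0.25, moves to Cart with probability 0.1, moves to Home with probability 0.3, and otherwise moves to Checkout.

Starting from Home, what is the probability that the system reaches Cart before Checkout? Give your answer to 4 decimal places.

0.6010

Let h(s) be the probability of absorption at Cart starting from transient state s. Then h(Cart) = 1 and h(Checkout) = 0. By first-step analysis:
h(Home) = 0.35·1 + 0.1·0 + 0.2·h(Home) + 0.35·h(Help)
h(Help) = 0.1·1 + 0.35·0 + 0.3·h(Home) + 0.25·h(Help)
Solving: h(Home) = 0.6010, h(Help) = 0.3737.
Starting from Home, the probability is 0.6010.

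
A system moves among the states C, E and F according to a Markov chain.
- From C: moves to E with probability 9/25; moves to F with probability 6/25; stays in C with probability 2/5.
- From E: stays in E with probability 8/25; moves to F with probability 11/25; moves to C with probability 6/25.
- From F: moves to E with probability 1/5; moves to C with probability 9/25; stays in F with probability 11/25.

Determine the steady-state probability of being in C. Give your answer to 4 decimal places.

0.3389

Let the stationary distribution be π with π = πP and π_1 + π_2 + π_3 = 1.
π_1 = 0.4·π_1 + 0.24·π_2 + 0.36·π_3
π_2 = 0.36·π_1 + 0.32·π_2 + 0.2·π_3
Solving with the normalization constraint gives π = (0.3389, 0.2889, 0.3722).
So the stationary probability of C is 0.3389.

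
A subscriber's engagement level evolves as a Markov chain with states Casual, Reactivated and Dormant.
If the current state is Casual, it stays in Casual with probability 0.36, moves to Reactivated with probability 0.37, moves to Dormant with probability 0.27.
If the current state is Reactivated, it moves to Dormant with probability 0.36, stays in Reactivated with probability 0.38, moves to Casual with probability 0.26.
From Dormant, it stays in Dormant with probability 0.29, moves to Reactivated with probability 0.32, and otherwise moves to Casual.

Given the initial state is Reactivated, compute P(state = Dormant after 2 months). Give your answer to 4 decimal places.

Sum over the intermediate state after 1 month:
P = P(Reactivated→Casual)·P(Casual→Dormant) + P(Reactivated→Reactivated)·P(Reactivated→Dormant) + P(Reactivated→Dormant)·P(Dormant→Dormant)
  = 0.26×0.27 + 0.38×0.36 + 0.36×0.29
  = 0.0702 + 0.1368 + 0.1044 = 0.3114

0.3114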